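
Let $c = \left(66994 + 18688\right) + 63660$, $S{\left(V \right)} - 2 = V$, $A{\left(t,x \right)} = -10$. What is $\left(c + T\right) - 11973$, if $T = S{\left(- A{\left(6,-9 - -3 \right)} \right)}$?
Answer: $137381$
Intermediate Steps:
$S{\left(V \right)} = 2 + V$
$T = 12$ ($T = 2 - -10 = 2 + 10 = 12$)
$c = 149342$ ($c = 85682 + 63660 = 149342$)
$\left(c + T\right) - 11973 = \left(149342 + 12\right) - 11973 = 149354 - 11973 = 137381$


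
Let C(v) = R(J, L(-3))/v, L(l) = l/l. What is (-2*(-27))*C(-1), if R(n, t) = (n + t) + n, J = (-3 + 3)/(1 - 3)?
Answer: -54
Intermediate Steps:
J = 0 (J = 0/(-2) = 0*(-½) = 0)
L(l) = 1
R(n, t) = t + 2*n
C(v) = 1/v (C(v) = (1 + 2*0)/v = (1 + 0)/v = 1/v)
(-2*(-27))*C(-1) = -2*(-27)/(-1) = 54*(-1) = -54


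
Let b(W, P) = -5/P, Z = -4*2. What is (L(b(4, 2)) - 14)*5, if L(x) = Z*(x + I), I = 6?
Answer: -210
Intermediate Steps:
Z = -8
L(x) = -48 - 8*x (L(x) = -8*(x + 6) = -8*(6 + x) = -48 - 8*x)
(L(b(4, 2)) - 14)*5 = ((-48 - (-40)/2) - 14)*5 = ((-48 - 8*(-5/2)) - 14)*5 = ((-48 + 20) - 14)*5 = (-28 - 14)*5 = -42*5 = -210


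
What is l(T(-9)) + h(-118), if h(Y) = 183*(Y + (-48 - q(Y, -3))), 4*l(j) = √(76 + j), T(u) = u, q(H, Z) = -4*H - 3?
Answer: -116205 + √67/4 ≈ -1.1620e+5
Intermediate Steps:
q(H, Z) = -3 - 4*H
l(j) = √(76 + j)/4
h(Y) = -8235 + 915*Y (h(Y) = 183*(Y + (-48 - (-3 - 4*Y))) = 183*(Y + (-48 + (3 + 4*Y))) = 183*(Y + (-45 + 4*Y)) = 183*(-45 + 5*Y) = -8235 + 915*Y)
l(T(-9)) + h(-118) = √(76 - 9)/4 + (-8235 + 915*(-118)) = √67/4 + (-8235 - 107970) = √67/4 - 116205 = -116205 + √67/4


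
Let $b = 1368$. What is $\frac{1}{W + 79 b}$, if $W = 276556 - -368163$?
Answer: $\frac{1}{752791} \approx 1.3284 \cdot 10^{-6}$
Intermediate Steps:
$W = 644719$ ($W = 276556 + 368163 = 644719$)
$\frac{1}{W + 79 b} = \frac{1}{644719 + 79 \cdot 1368} = \frac{1}{644719 + 108072} = \frac{1}{752791}$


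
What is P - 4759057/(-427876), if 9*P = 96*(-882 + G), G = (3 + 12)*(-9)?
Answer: -4636839791/427876 ≈ -10837.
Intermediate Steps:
G = -135 (G = 15*(-9) = -135)
P = -10848 (P = (96*(-882 - 135))/9 = (96*(-1017))/9 = (⅑)*(-97632) = -10848)
P - 4759057/(-427876) = -10848 - 4759057/(-427876) = -10848 - 4759057*(-1/427876) = -10848 + 4759057/427876 = -4636839791/427876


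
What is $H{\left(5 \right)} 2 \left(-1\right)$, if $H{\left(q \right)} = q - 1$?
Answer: $-8$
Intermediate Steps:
$H{\left(q \right)} = -1 + q$
$H{\left(5 \right)} 2 \left(-1\right) = \left(-1 + 5\right) 2 \left(-1\right) = 4 \cdot 2 \left(-1\right) = 8 \left(-1\right) = -8$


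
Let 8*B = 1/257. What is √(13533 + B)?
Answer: √14301458386/1028 ≈ 116.33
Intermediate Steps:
B = 1/2056 (B = (⅛)/257 = (⅛)*(1/257) = 1/2056 ≈ 0.00048638)
√(13533 + B) = √(13533 + 1/2056) = √(27823849/2056) = √14301458386/1028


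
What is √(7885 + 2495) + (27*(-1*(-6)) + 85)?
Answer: 247 + 2*√2595 ≈ 348.88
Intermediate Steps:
√(7885 + 2495) + (27*(-1*(-6)) + 85) = √10380 + (27*6 + 85) = 2*√2595 + (162 + 85) = 2*√2595 + 247 = 247 + 2*√2595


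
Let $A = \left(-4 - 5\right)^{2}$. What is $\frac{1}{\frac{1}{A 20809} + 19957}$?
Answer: $\frac{1685529}{33638102254} \approx 5.0108 \cdot 10^{-5}$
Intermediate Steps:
$A = 81$ ($A = \left(-9\right)^{2} = 81$)
$\frac{1}{\frac{1}{A 20809} + 19957} = \frac{1}{\frac{1}{81 \cdot 20809} + 19957} = \frac{1}{\frac{1}{1685529} + 19957} = \frac{1}{\frac{33638102254}{1685529}} = \frac{1685529}{33638102254}$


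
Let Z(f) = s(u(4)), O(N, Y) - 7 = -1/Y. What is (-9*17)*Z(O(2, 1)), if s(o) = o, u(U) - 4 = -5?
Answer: 153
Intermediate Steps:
u(U) = -1 (u(U) = 4 - 5 = -1)
O(N, Y) = 7 - 1/Y
Z(f) = -1
(-9*17)*Z(O(2, 1)) = -9*17*(-1) = -153*(-1) = 153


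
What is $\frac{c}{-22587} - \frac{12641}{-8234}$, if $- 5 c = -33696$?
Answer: $\frac{383386157}{309968930} \approx 1.2369$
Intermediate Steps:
$c = \frac{33696}{5}$ ($c = \left(- \frac{1}{5}\right) \left(-33696\right) = \frac{33696}{5} \approx 6739.2$)
$\frac{c}{-22587} - \frac{12641}{-8234} = \frac{33696}{5 \left(-22587\right)} - \frac{12641}{-8234} = \frac{33696}{5} \left(- \frac{1}{22587}\right) - - \frac{12641}{8234} = - \frac{11232}{37645} + \frac{12641}{8234} = \frac{383386157}{309968930}$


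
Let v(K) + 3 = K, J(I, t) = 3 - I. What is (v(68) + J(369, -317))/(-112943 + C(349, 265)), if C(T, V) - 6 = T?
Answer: 43/16084 ≈ 0.0026735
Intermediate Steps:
v(K) = -3 + K
C(T, V) = 6 + T
(v(68) + J(369, -317))/(-112943 + C(349, 265)) = ((-3 + 68) + (3 - 1*369))/(-112943 + (6 + 349)) = (65 + (3 - 369))/(-112943 + 355) = (65 - 366)/(-112588) = -301*(-1/112588) = 43/16084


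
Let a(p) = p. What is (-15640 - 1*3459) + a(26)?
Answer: -19073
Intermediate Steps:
(-15640 - 1*3459) + a(26) = (-15640 - 1*3459) + 26 = (-15640 - 3459) + 26 = -19099 + 26 = -19073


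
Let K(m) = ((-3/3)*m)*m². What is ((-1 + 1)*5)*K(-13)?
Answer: 0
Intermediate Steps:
K(m) = -m³ (K(m) = ((-3*⅓)*m)*m² = (-m)*m² = -m³)
((-1 + 1)*5)*K(-13) = ((-1 + 1)*5)*(-1*(-13)³) = (0*5)*(-1*(-2197)) = 0*2197 = 0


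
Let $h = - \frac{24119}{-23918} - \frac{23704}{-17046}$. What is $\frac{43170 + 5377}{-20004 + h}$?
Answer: $- \frac{9896457125358}{4077388650083} \approx -2.4272$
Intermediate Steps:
$h = \frac{489042373}{203853114}$ ($h = \left(-24119\right) \left(- \frac{1}{23918}\right) - - \frac{11852}{8523} = \frac{24119}{23918} + \frac{11852}{8523} = \frac{489042373}{203853114} \approx 2.399$)
$\frac{43170 + 5377}{-20004 + h} = \frac{43170 + 5377}{-20004 + \frac{489042373}{203853114}} = \frac{48547}{- \frac{4077388650083}{203853114}} = 48547 \left(- \frac{203853114}{4077388650083}\right) = - \frac{9896457125358}{4077388650083}$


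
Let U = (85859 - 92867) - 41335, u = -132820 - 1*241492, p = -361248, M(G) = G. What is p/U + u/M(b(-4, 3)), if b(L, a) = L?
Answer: 4524202502/48343 ≈ 93586.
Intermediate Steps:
u = -374312 (u = -132820 - 241492 = -374312)
U = -48343 (U = -7008 - 41335 = -48343)
p/U + u/M(b(-4, 3)) = -361248/(-48343) - 374312/(-4) = -361248*(-1/48343) - 374312*(-¼) = 361248/48343 + 93578 = 4524202502/48343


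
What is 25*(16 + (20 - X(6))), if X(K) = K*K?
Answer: 0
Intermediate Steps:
X(K) = K**2
25*(16 + (20 - X(6))) = 25*(16 + (20 - 1*6**2)) = 25*(16 + (20 - 1*36)) = 25*(16 + (20 - 36)) = 25*(16 - 16) = 25*0 = 0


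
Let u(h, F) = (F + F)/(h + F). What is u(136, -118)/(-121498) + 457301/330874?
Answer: 250044727607/180902381634 ≈ 1.3822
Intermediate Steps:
u(h, F) = 2*F/(F + h) (u(h, F) = (2*F)/(F + h) = 2*F/(F + h))
u(136, -118)/(-121498) + 457301/330874 = (2*(-118)/(-118 + 136))/(-121498) + 457301/330874 = (2*(-118)/18)*(-1/121498) + 457301*(1/330874) = (2*(-118)*(1/18))*(-1/121498) + 457301/330874 = -118/9*(-1/121498) + 457301/330874 = 59/546741 + 457301/330874 = 250044727607/180902381634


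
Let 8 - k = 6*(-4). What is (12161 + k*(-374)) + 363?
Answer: 556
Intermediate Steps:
k = 32 (k = 8 - 6*(-4) = 8 - 1*(-24) = 8 + 24 = 32)
(12161 + k*(-374)) + 363 = (12161 + 32*(-374)) + 363 = (12161 - 11968) + 363 = 193 + 363 = 556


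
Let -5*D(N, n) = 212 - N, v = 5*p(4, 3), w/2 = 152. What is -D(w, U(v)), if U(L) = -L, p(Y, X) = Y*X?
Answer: -92/5 ≈ -18.400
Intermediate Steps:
p(Y, X) = X*Y
w = 304 (w = 2*152 = 304)
v = 60 (v = 5*(3*4) = 5*12 = 60)
D(N, n) = -212/5 + N/5 (D(N, n) = -(212 - N)/5 = -212/5 + N/5)
-D(w, U(v)) = -(-212/5 + (⅕)*304) = -(-212/5 + 304/5) = -1*92/5 = -92/5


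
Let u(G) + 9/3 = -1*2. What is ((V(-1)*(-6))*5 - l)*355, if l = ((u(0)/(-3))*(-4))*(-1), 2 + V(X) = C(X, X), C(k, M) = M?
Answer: 88750/3 ≈ 29583.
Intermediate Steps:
u(G) = -5 (u(G) = -3 - 1*2 = -3 - 2 = -5)
V(X) = -2 + X
l = 20/3 (l = (-5/(-3)*(-4))*(-1) = (-5*(-⅓)*(-4))*(-1) = ((5/3)*(-4))*(-1) = -20/3*(-1) = 20/3 ≈ 6.6667)
((V(-1)*(-6))*5 - l)*355 = (((-2 - 1)*(-6))*5 - 1*20/3)*355 = (-3*(-6)*5 - 20/3)*355 = (18*5 - 20/3)*355 = (90 - 20/3)*355 = (250/3)*355 = 88750/3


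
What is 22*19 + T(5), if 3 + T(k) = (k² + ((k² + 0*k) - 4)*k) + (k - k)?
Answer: 545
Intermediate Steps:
T(k) = -3 + k² + k*(-4 + k²) (T(k) = -3 + ((k² + ((k² + 0*k) - 4)*k) + (k - k)) = -3 + ((k² + ((k² + 0) - 4)*k) + 0) = -3 + ((k² + (k² - 4)*k) + 0) = -3 + ((k² + (-4 + k²)*k) + 0) = -3 + ((k² + k*(-4 + k²)) + 0) = -3 + (k² + k*(-4 + k²)) = -3 + k² + k*(-4 + k²))
22*19 + T(5) = 22*19 + (-3 + 5² + 5³ - 4*5) = 418 + (-3 + 25 + 125 - 20) = 418 + 127 = 545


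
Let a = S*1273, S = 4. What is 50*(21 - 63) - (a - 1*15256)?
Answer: 8064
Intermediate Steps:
a = 5092 (a = 4*1273 = 5092)
50*(21 - 63) - (a - 1*15256) = 50*(21 - 63) - (5092 - 1*15256) = 50*(-42) - (5092 - 15256) = -2100 - 1*(-10164) = -2100 + 10164 = 8064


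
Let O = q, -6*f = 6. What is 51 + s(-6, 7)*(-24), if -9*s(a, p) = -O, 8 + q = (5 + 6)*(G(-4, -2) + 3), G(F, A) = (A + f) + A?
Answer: 131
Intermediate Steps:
f = -1 (f = -1/6*6 = -1)
G(F, A) = -1 + 2*A (G(F, A) = (A - 1) + A = (-1 + A) + A = -1 + 2*A)
q = -30 (q = -8 + (5 + 6)*((-1 + 2*(-2)) + 3) = -8 + 11*((-1 - 4) + 3) = -8 + 11*(-5 + 3) = -8 + 11*(-2) = -8 - 22 = -30)
O = -30
s(a, p) = -10/3 (s(a, p) = -(-1)*(-30)/9 = -1/9*30 = -10/3)
51 + s(-6, 7)*(-24) = 51 - 10/3*(-24) = 51 + 80 = 131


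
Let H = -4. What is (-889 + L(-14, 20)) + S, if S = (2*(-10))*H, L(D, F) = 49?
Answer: -760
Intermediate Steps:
S = 80 (S = (2*(-10))*(-4) = -20*(-4) = 80)
(-889 + L(-14, 20)) + S = (-889 + 49) + 80 = -840 + 80 = -760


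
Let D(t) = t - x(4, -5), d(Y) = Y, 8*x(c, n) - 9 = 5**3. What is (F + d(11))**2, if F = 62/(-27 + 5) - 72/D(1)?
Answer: 964324/5929 ≈ 162.65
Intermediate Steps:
x(c, n) = 67/4 (x(c, n) = 9/8 + (1/8)*5**3 = 9/8 + (1/8)*125 = 9/8 + 125/8 = 67/4)
D(t) = -67/4 + t (D(t) = t - 1*67/4 = t - 67/4 = -67/4 + t)
F = 135/77 (F = 62/(-27 + 5) - 72/(-67/4 + 1) = 62/(-22) - 72/(-63/4) = 62*(-1/22) - 72*(-4/63) = -31/11 + 32/7 = 135/77 ≈ 1.7532)
(F + d(11))**2 = (135/77 + 11)**2 = (982/77)**2 = 964324/5929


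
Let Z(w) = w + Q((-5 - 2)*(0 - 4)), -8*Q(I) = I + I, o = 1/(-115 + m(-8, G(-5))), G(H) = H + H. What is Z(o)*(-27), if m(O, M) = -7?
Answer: 23085/122 ≈ 189.22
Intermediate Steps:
G(H) = 2*H
o = -1/122 (o = 1/(-115 - 7) = 1/(-122) = -1/122 ≈ -0.0081967)
Q(I) = -I/4 (Q(I) = -(I + I)/8 = -I/4)
Z(w) = -7 + w (Z(w) = w - (-5 - 2)*(0 - 4)/4 = w - (-7)*(-4)/4 = w - ¼*28 = w - 7 = -7 + w)
Z(o)*(-27) = (-7 - 1/122)*(-27) = -855/122*(-27) = 23085/122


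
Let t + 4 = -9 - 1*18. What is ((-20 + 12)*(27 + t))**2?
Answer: 1024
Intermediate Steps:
t = -31 (t = -4 + (-9 - 1*18) = -4 + (-9 - 18) = -4 - 27 = -31)
((-20 + 12)*(27 + t))**2 = ((-20 + 12)*(27 - 31))**2 = (-8*(-4))**2 = 32**2 = 1024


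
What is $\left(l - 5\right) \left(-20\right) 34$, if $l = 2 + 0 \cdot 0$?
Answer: $2040$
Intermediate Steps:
$l = 2$ ($l = 2 + 0 = 2$)
$\left(l - 5\right) \left(-20\right) 34 = \left(2 - 5\right) \left(-20\right) 34 = \left(-3\right) \left(-20\right) 34 = 60 \cdot 34 = 2040$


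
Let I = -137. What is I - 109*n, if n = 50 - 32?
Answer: -2099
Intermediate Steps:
n = 18
I - 109*n = -137 - 109*18 = -137 - 1962 = -2099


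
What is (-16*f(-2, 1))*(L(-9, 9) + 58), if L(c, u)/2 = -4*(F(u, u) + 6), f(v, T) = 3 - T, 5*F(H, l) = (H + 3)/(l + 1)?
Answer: -6464/25 ≈ -258.56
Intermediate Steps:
F(H, l) = (3 + H)/(5*(1 + l)) (F(H, l) = ((H + 3)/(l + 1))/5 = ((3 + H)/(1 + l))/5 = (3 + H)/(5*(1 + l)))
L(c, u) = -48 - 8*(3 + u)/(5*(1 + u)) (L(c, u) = 2*(-4*((3 + u)/(5*(1 + u)) + 6)) = 2*(-4*(6 + (3 + u)/(5*(1 + u)))) = 2*(-24 - 4*(3 + u)/(5*(1 + u))) = -48 - 8*(3 + u)/(5*(1 + u)))
(-16*f(-2, 1))*(L(-9, 9) + 58) = (-16*(3 - 1*1))*(8*(-33 - 31*9)/(5*(1 + 9)) + 58) = (-16*(3 - 1))*((8/5)*(-33 - 279)/10 + 58) = (-16*2)*((8/5)*(⅒)*(-312) + 58) = -32*(-1248/25 + 58) = -32*202/25 = -6464/25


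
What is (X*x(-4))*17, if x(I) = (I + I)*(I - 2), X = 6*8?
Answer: 39168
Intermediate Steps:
X = 48
x(I) = 2*I*(-2 + I) (x(I) = (2*I)*(-2 + I) = 2*I*(-2 + I))
(X*x(-4))*17 = (48*(2*(-4)*(-2 - 4)))*17 = (48*(2*(-4)*(-6)))*17 = (48*48)*17 = 2304*17 = 39168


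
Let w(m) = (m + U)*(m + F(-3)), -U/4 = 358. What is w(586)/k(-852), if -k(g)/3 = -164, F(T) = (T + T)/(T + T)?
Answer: -82767/82 ≈ -1009.4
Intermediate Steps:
U = -1432 (U = -4*358 = -1432)
F(T) = 1 (F(T) = (2*T)/((2*T)) = (2*T)*(1/(2*T)) = 1)
k(g) = 492 (k(g) = -3*(-164) = 492)
w(m) = (1 + m)*(-1432 + m) (w(m) = (m - 1432)*(m + 1) = (-1432 + m)*(1 + m) = (1 + m)*(-1432 + m))
w(586)/k(-852) = (-1432 + 586² - 1431*586)/492 = (-1432 + 343396 - 838566)*(1/492) = -496602*1/492 = -82767/82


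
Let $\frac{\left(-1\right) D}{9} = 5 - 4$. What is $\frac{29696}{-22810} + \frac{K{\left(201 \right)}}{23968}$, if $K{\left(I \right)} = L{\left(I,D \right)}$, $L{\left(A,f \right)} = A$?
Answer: $- \frac{353584459}{273355040} \approx -1.2935$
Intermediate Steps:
$D = -9$ ($D = - 9 \left(5 - 4\right) = \left(-9\right) 1 = -9$)
$K{\left(I \right)} = I$
$\frac{29696}{-22810} + \frac{K{\left(201 \right)}}{23968} = \frac{29696}{-22810} + \frac{201}{23968} = 29696 \left(- \frac{1}{22810}\right) + 201 \cdot \frac{1}{23968} = - \frac{14848}{11405} + \frac{201}{23968} = - \frac{353584459}{273355040}$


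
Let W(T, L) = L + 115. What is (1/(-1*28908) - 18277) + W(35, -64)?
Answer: -526877209/28908 ≈ -18226.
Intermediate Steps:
W(T, L) = 115 + L
(1/(-1*28908) - 18277) + W(35, -64) = (1/(-1*28908) - 18277) + (115 - 64) = (1/(-28908) - 18277) + 51 = (-1/28908 - 18277) + 51 = -528351517/28908 + 51 = -526877209/28908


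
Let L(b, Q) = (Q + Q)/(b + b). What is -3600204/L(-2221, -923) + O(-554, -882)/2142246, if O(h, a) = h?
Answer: -8564756367749003/988646529 ≈ -8.6631e+6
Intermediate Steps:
L(b, Q) = Q/b (L(b, Q) = (2*Q)/((2*b)) = (2*Q)*(1/(2*b)) = Q/b)
-3600204/L(-2221, -923) + O(-554, -882)/2142246 = -3600204/((-923/(-2221))) - 554/2142246 = -3600204/((-923*(-1/2221))) - 554*1/2142246 = -3600204/923/2221 - 277/1071123 = -3600204*2221/923 - 277/1071123 = -7996053084/923 - 277/1071123 = -8564756367749003/988646529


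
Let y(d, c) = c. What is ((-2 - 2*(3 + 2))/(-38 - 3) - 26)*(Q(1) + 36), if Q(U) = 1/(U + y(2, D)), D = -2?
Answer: -36890/41 ≈ -899.76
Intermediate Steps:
Q(U) = 1/(-2 + U) (Q(U) = 1/(U - 2) = 1/(-2 + U))
((-2 - 2*(3 + 2))/(-38 - 3) - 26)*(Q(1) + 36) = ((-2 - 2*(3 + 2))/(-38 - 3) - 26)*(1/(-2 + 1) + 36) = ((-2 - 2*5)/(-41) - 26)*(1/(-1) + 36) = ((-2 - 10)*(-1/41) - 26)*(-1 + 36) = (-12*(-1/41) - 26)*35 = (12/41 - 26)*35 = -1054/41*35 = -36890/41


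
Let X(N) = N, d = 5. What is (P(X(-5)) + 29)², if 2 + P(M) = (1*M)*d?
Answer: 4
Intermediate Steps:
P(M) = -2 + 5*M (P(M) = -2 + (1*M)*5 = -2 + M*5 = -2 + 5*M)
(P(X(-5)) + 29)² = ((-2 + 5*(-5)) + 29)² = ((-2 - 25) + 29)² = (-27 + 29)² = 2² = 4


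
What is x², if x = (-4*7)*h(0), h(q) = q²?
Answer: 0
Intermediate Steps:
x = 0 (x = -4*7*0² = -28*0 = 0)
x² = 0² = 0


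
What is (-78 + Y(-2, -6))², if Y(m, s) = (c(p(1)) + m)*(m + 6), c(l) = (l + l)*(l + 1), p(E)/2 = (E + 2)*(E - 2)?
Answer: 23716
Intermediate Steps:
p(E) = 2*(-2 + E)*(2 + E) (p(E) = 2*((E + 2)*(E - 2)) = 2*((2 + E)*(-2 + E)) = 2*((-2 + E)*(2 + E)) = 2*(-2 + E)*(2 + E))
c(l) = 2*l*(1 + l) (c(l) = (2*l)*(1 + l) = 2*l*(1 + l))
Y(m, s) = (6 + m)*(60 + m) (Y(m, s) = (2*(-8 + 2*1²)*(1 + (-8 + 2*1²)) + m)*(m + 6) = (2*(-8 + 2*1)*(1 + (-8 + 2*1)) + m)*(6 + m) = (2*(-8 + 2)*(1 + (-8 + 2)) + m)*(6 + m) = (2*(-6)*(1 - 6) + m)*(6 + m) = (2*(-6)*(-5) + m)*(6 + m) = (60 + m)*(6 + m) = (6 + m)*(60 + m))
(-78 + Y(-2, -6))² = (-78 + (360 + (-2)² + 66*(-2)))² = (-78 + (360 + 4 - 132))² = (-78 + 232)² = 154² = 23716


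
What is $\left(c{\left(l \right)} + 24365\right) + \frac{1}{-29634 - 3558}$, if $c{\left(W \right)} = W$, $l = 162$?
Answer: $\frac{814100183}{33192} \approx 24527.0$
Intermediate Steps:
$\left(c{\left(l \right)} + 24365\right) + \frac{1}{-29634 - 3558} = \left(162 + 24365\right) + \frac{1}{-29634 - 3558} = 24527 + \frac{1}{-29634 + \left(-12326 + 8768\right)} = 24527 + \frac{1}{-29634 - 3558} = 24527 + \frac{1}{-33192} = 24527 - \frac{1}{33192} = \frac{814100183}{33192}$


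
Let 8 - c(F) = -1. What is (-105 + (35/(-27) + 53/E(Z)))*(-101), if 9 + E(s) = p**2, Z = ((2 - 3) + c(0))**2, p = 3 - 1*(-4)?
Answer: 11450269/1080 ≈ 10602.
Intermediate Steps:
c(F) = 9 (c(F) = 8 - 1*(-1) = 8 + 1 = 9)
p = 7 (p = 3 + 4 = 7)
Z = 64 (Z = ((2 - 3) + 9)**2 = (-1 + 9)**2 = 8**2 = 64)
E(s) = 40 (E(s) = -9 + 7**2 = -9 + 49 = 40)
(-105 + (35/(-27) + 53/E(Z)))*(-101) = (-105 + (35/(-27) + 53/40))*(-101) = (-105 + (35*(-1/27) + 53*(1/40)))*(-101) = (-105 + (-35/27 + 53/40))*(-101) = (-105 + 31/1080)*(-101) = -113369/1080*(-101) = 11450269/1080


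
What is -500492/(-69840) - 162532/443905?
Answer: 10540983319/1550116260 ≈ 6.8001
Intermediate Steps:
-500492/(-69840) - 162532/443905 = -500492*(-1/69840) - 162532*1/443905 = 125123/17460 - 162532/443905 = 10540983319/1550116260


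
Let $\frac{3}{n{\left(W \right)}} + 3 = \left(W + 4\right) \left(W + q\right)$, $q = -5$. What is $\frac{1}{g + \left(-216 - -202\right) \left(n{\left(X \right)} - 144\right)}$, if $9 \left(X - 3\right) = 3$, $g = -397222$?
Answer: $- \frac{137}{54142844} \approx -2.5303 \cdot 10^{-6}$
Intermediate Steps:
$X = \frac{10}{3}$ ($X = 3 + \frac{1}{9} \cdot 3 = 3 + \frac{1}{3} = \frac{10}{3} \approx 3.3333$)
$n{\left(W \right)} = \frac{3}{-3 + \left(-5 + W\right) \left(4 + W\right)}$ ($n{\left(W \right)} = \frac{3}{-3 + \left(W + 4\right) \left(W - 5\right)} = \frac{3}{-3 + \left(4 + W\right) \left(-5 + W\right)} = \frac{3}{-3 + \left(-5 + W\right) \left(4 + W\right)}$)
$\frac{1}{g + \left(-216 - -202\right) \left(n{\left(X \right)} - 144\right)} = \frac{1}{-397222 + \left(-216 - -202\right) \left(\frac{3}{-23 + \left(\frac{10}{3}\right)^{2} - \frac{10}{3}} - 144\right)} = \frac{1}{-397222 + \left(-216 + 202\right) \left(\frac{3}{-23 + \frac{100}{9} - \frac{10}{3}} - 144\right)} = \frac{1}{-397222 - 14 \left(\frac{3}{- \frac{137}{9}} - 144\right)} = \frac{1}{-397222 - 14 \left(3 \left(- \frac{9}{137}\right) - 144\right)} = \frac{1}{-397222 - 14 \left(- \frac{27}{137} - 144\right)} = \frac{1}{-397222 - - \frac{276570}{137}} = \frac{1}{-397222 + \frac{276570}{137}} = \frac{1}{- \frac{54142844}{137}} = - \frac{137}{54142844}$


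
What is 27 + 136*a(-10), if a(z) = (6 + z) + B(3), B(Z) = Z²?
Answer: 707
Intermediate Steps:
a(z) = 15 + z (a(z) = (6 + z) + 3² = (6 + z) + 9 = 15 + z)
27 + 136*a(-10) = 27 + 136*(15 - 10) = 27 + 136*5 = 27 + 680 = 707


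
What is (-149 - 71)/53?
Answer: -220/53 ≈ -4.1509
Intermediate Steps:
(-149 - 71)/53 = -220*1/53 = -220/53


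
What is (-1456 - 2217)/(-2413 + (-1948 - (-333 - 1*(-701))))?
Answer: 3673/4729 ≈ 0.77670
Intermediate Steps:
(-1456 - 2217)/(-2413 + (-1948 - (-333 - 1*(-701)))) = -3673/(-2413 + (-1948 - (-333 + 701))) = -3673/(-2413 + (-1948 - 1*368)) = -3673/(-2413 + (-1948 - 368)) = -3673/(-2413 - 2316) = -3673/(-4729) = -3673*(-1/4729) = 3673/4729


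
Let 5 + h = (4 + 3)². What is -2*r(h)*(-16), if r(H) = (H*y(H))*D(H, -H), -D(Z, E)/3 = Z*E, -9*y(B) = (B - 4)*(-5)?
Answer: 545177600/3 ≈ 1.8173e+8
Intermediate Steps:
y(B) = -20/9 + 5*B/9 (y(B) = -(B - 4)*(-5)/9 = -(-4 + B)*(-5)/9 = -(20 - 5*B)/9 = -20/9 + 5*B/9)
D(Z, E) = -3*E*Z (D(Z, E) = -3*Z*E = -3*E*Z)
h = 44 (h = -5 + (4 + 3)² = -5 + 7² = -5 + 49 = 44)
r(H) = 3*H³*(-20/9 + 5*H/9) (r(H) = (H*(-20/9 + 5*H/9))*(-3*(-H)*H) = (H*(-20/9 + 5*H/9))*(3*H²) = 3*H³*(-20/9 + 5*H/9))
-2*r(h)*(-16) = -10*44³*(-4 + 44)/3*(-16) = -10*85184*40/3*(-16) = -2*17036800/3*(-16) = -34073600/3*(-16) = 545177600/3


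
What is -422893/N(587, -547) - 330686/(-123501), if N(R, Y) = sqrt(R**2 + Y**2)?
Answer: 330686/123501 - 422893*sqrt(643778)/643778 ≈ -524.38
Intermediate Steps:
-422893/N(587, -547) - 330686/(-123501) = -422893/sqrt(587**2 + (-547)**2) - 330686/(-123501) = -422893/sqrt(344569 + 299209) - 330686*(-1/123501) = -422893*sqrt(643778)/643778 + 330686/123501 = 330686/123501 - 422893*sqrt(643778)/643778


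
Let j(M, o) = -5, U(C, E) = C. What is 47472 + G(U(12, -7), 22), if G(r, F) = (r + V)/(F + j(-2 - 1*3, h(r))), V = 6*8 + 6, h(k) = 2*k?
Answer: 807090/17 ≈ 47476.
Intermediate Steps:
V = 54 (V = 48 + 6 = 54)
G(r, F) = (54 + r)/(-5 + F) (G(r, F) = (r + 54)/(F - 5) = (54 + r)/(-5 + F))
47472 + G(U(12, -7), 22) = 47472 + (54 + 12)/(-5 + 22) = 47472 + 66/17 = 807090/17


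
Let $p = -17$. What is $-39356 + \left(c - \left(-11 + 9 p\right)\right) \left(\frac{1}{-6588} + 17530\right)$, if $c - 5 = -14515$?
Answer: $- \frac{92058052579}{366} \approx -2.5152 \cdot 10^{8}$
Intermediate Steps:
$c = -14510$ ($c = 5 - 14515 = -14510$)
$-39356 + \left(c - \left(-11 + 9 p\right)\right) \left(\frac{1}{-6588} + 17530\right) = -39356 + \left(-14510 + \left(11 - -153\right)\right) \left(\frac{1}{-6588} + 17530\right) = -39356 + \left(-14510 + \left(11 + 153\right)\right) \left(- \frac{1}{6588} + 17530\right) = -39356 + \left(-14510 + 164\right) \frac{115487639}{6588} = -39356 - \frac{92043648283}{366} = - \frac{92058052579}{366}$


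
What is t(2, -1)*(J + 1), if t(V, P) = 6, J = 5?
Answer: 36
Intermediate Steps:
t(2, -1)*(J + 1) = 6*(5 + 1) = 6*6 = 36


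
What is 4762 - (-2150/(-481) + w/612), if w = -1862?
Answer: 700689643/147186 ≈ 4760.6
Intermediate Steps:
4762 - (-2150/(-481) + w/612) = 4762 - (-2150/(-481) - 1862/612) = 4762 - (-2150*(-1/481) - 1862*1/612) = 4762 - (2150/481 - 931/306) = 4762 - 1*210089/147186 = 4762 - 210089/147186 = 700689643/147186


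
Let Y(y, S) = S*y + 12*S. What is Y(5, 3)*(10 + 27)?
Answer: 1887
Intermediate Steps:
Y(y, S) = 12*S + S*y
Y(5, 3)*(10 + 27) = (3*(12 + 5))*(10 + 27) = (3*17)*37 = 51*37 = 1887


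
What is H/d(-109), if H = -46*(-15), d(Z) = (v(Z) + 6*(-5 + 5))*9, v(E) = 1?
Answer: 230/3 ≈ 76.667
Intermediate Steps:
d(Z) = 9 (d(Z) = (1 + 6*(-5 + 5))*9 = (1 + 6*0)*9 = (1 + 0)*9 = 1*9 = 9)
H = 690
H/d(-109) = 690/9 = 690*(⅑) = 230/3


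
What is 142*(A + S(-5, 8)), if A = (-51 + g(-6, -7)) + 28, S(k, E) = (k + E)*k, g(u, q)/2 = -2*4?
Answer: -7668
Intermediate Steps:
g(u, q) = -16 (g(u, q) = 2*(-2*4) = 2*(-8) = -16)
S(k, E) = k*(E + k) (S(k, E) = (E + k)*k = k*(E + k))
A = -39 (A = (-51 - 16) + 28 = -67 + 28 = -39)
142*(A + S(-5, 8)) = 142*(-39 - 5*(8 - 5)) = 142*(-39 - 5*3) = 142*(-39 - 15) = 142*(-54) = -7668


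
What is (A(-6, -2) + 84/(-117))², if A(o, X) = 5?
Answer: 27889/1521 ≈ 18.336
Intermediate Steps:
(A(-6, -2) + 84/(-117))² = (5 + 84/(-117))² = (5 + 84*(-1/117))² = (5 - 28/39)² = (167/39)² = 27889/1521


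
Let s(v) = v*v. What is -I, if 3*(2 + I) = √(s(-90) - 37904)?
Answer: 2 - 2*I*√7451/3 ≈ 2.0 - 57.546*I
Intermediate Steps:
s(v) = v²
I = -2 + 2*I*√7451/3 (I = -2 + √((-90)² - 37904)/3 = -2 + √(8100 - 37904)/3 = -2 + √(-29804)/3 = -2 + (2*I*√7451)/3 = -2 + 2*I*√7451/3 ≈ -2.0 + 57.546*I)
-I = -(-2 + 2*I*√7451/3) = 2 - 2*I*√7451/3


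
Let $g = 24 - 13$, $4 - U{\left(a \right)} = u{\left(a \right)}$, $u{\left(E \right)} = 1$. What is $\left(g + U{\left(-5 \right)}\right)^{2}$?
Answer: $196$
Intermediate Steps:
$U{\left(a \right)} = 3$ ($U{\left(a \right)} = 4 - 1 = 3$)
$g = 11$
$\left(g + U{\left(-5 \right)}\right)^{2} = \left(11 + 3\right)^{2} = 14^{2} = 196$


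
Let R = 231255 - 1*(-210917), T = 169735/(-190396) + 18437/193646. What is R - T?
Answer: 8151328112870555/18434711908 ≈ 4.4217e+5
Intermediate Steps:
T = -14679086379/18434711908 (T = 169735*(-1/190396) + 18437*(1/193646) = -169735/190396 + 18437/193646 = -14679086379/18434711908 ≈ -0.79627)
R = 442172 (R = 231255 + 210917 = 442172)
R - T = 442172 - 1*(-14679086379/18434711908) = 442172 + 14679086379/18434711908 = 8151328112870555/18434711908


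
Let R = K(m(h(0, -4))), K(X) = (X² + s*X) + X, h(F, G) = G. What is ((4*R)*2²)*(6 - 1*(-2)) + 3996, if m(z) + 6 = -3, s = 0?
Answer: 13212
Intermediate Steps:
m(z) = -9 (m(z) = -6 - 3 = -9)
K(X) = X + X² (K(X) = (X² + 0*X) + X = (X² + 0) + X = X² + X = X + X²)
R = 72 (R = -9*(1 - 9) = -9*(-8) = 72)
((4*R)*2²)*(6 - 1*(-2)) + 3996 = ((4*72)*2²)*(6 - 1*(-2)) + 3996 = (288*4)*(6 + 2) + 3996 = 1152*8 + 3996 = 9216 + 3996 = 13212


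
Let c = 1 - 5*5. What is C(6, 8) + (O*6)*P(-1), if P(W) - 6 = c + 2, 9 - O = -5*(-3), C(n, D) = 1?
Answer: 577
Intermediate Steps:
c = -24 (c = 1 - 25 = -24)
O = -6 (O = 9 - (-5)*(-3) = 9 - 1*15 = 9 - 15 = -6)
P(W) = -16 (P(W) = 6 + (-24 + 2) = 6 - 22 = -16)
C(6, 8) + (O*6)*P(-1) = 1 - 6*6*(-16) = 1 - 36*(-16) = 1 + 576 = 577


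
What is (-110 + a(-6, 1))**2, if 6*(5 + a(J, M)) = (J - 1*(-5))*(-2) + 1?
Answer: 52441/4 ≈ 13110.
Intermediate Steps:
a(J, M) = -13/2 - J/3 (a(J, M) = -5 + ((J - 1*(-5))*(-2) + 1)/6 = -5 + ((J + 5)*(-2) + 1)/6 = -5 + ((5 + J)*(-2) + 1)/6 = -5 + ((-10 - 2*J) + 1)/6 = -5 + (-9 - 2*J)/6 = -5 + (-3/2 - J/3) = -13/2 - J/3)
(-110 + a(-6, 1))**2 = (-110 + (-13/2 - 1/3*(-6)))**2 = (-110 + (-13/2 + 2))**2 = (-110 - 9/2)**2 = (-229/2)**2 = 52441/4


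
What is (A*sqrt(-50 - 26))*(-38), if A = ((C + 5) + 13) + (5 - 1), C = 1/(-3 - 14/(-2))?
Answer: -1691*I*sqrt(19) ≈ -7370.9*I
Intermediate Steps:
C = 1/4 (C = 1/(-3 - 14*(-1/2)) = 1/(-3 + 7) = 1/4 ≈ 0.25000)
A = 89/4 (A = ((1/4 + 5) + 13) + (5 - 1) = (21/4 + 13) + 4 = 73/4 + 4 = 89/4 ≈ 22.250)
(A*sqrt(-50 - 26))*(-38) = (89*sqrt(-50 - 26)/4)*(-38) = (89*sqrt(-76)/4)*(-38) = (89*(2*I*sqrt(19))/4)*(-38) = (89*I*sqrt(19)/2)*(-38) = -1691*I*sqrt(19)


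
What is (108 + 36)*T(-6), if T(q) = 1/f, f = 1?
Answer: 144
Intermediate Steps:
T(q) = 1 (T(q) = 1/1 = 1)
(108 + 36)*T(-6) = (108 + 36)*1 = 144*1 = 144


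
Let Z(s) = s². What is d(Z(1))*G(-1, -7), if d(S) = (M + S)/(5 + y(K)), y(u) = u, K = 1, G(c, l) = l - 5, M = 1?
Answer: -4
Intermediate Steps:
G(c, l) = -5 + l
d(S) = ⅙ + S/6 (d(S) = (1 + S)/(5 + 1) = (1 + S)/6 = (1 + S)*(⅙) = ⅙ + S/6)
d(Z(1))*G(-1, -7) = (⅙ + (⅙)*1²)*(-5 - 7) = (⅙ + (⅙)*1)*(-12) = (⅙ + ⅙)*(-12) = (⅓)*(-12) = -4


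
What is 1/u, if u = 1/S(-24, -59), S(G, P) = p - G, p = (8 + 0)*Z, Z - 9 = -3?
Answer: 72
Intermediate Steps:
Z = 6 (Z = 9 - 3 = 6)
p = 48 (p = (8 + 0)*6 = 8*6 = 48)
S(G, P) = 48 - G
u = 1/72 (u = 1/(48 - 1*(-24)) = 1/(48 + 24) = 1/72 ≈ 0.013889)
1/u = 1/(1/72) = 72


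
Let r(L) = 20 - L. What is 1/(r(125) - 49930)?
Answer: -1/50035 ≈ -1.9986e-5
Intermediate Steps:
1/(r(125) - 49930) = 1/((20 - 1*125) - 49930) = 1/((20 - 125) - 49930) = 1/(-105 - 49930) = 1/(-50035) = -1/50035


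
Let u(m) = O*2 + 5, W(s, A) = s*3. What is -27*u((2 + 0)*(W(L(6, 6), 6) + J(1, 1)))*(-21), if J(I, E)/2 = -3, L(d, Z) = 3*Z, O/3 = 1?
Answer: 6237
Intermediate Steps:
O = 3 (O = 3*1 = 3)
W(s, A) = 3*s
J(I, E) = -6 (J(I, E) = 2*(-3) = -6)
u(m) = 11 (u(m) = 3*2 + 5 = 6 + 5 = 11)
-27*u((2 + 0)*(W(L(6, 6), 6) + J(1, 1)))*(-21) = -27*11*(-21) = -297*(-21) = 6237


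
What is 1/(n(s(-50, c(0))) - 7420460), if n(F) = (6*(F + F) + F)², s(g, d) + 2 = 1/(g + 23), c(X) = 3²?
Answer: -729/5409004115 ≈ -1.3478e-7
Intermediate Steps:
c(X) = 9
s(g, d) = -2 + 1/(23 + g) (s(g, d) = -2 + 1/(g + 23) = -2 + 1/(23 + g))
n(F) = 169*F² (n(F) = (6*(2*F) + F)² = (12*F + F)² = (13*F)² = 169*F²)
1/(n(s(-50, c(0))) - 7420460) = 1/(169*((-45 - 2*(-50))/(23 - 50))² - 7420460) = 1/(169*((-45 + 100)/(-27))² - 7420460) = 1/(169*(-1/27*55)² - 7420460) = 1/(169*(-55/27)² - 7420460) = 1/(169*(3025/729) - 7420460) = 1/(511225/729 - 7420460) = 1/(-5409004115/729) = -729/5409004115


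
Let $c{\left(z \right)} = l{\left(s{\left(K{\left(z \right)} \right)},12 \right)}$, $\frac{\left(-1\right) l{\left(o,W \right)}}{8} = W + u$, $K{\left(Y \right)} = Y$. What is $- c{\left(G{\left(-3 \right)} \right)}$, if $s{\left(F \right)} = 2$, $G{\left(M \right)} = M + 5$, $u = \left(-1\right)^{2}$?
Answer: $104$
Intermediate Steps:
$u = 1$
$G{\left(M \right)} = 5 + M$
$l{\left(o,W \right)} = -8 - 8 W$ ($l{\left(o,W \right)} = - 8 \left(W + 1\right) = - 8 \left(1 + W\right) = -8 - 8 W$)
$c{\left(z \right)} = -104$ ($c{\left(z \right)} = -8 - 96 = -104$)
$- c{\left(G{\left(-3 \right)} \right)} = \left(-1\right) \left(-104\right) = 104$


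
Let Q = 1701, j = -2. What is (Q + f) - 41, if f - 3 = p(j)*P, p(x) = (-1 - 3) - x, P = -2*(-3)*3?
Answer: 1627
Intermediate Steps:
P = 18 (P = 6*3 = 18)
p(x) = -4 - x
f = -33 (f = 3 + (-4 - 1*(-2))*18 = 3 + (-4 + 2)*18 = 3 - 2*18 = 3 - 36 = -33)
(Q + f) - 41 = (1701 - 33) - 41 = 1668 - 41 = 1627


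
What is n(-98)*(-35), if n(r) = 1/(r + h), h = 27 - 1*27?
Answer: 5/14 ≈ 0.35714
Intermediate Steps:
h = 0 (h = 27 - 27 = 0)
n(r) = 1/r (n(r) = 1/(r + 0) = 1/r)
n(-98)*(-35) = -35/(-98) = -1/98*(-35) = 5/14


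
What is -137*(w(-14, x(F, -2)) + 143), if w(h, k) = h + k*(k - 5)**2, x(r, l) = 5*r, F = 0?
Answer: -17673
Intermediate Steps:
w(h, k) = h + k*(-5 + k)**2
-137*(w(-14, x(F, -2)) + 143) = -137*((-14 + (5*0)*(-5 + 5*0)**2) + 143) = -137*((-14 + 0*(-5 + 0)**2) + 143) = -137*((-14 + 0*(-5)**2) + 143) = -137*((-14 + 0*25) + 143) = -137*((-14 + 0) + 143) = -137*(-14 + 143) = -137*129 = -17673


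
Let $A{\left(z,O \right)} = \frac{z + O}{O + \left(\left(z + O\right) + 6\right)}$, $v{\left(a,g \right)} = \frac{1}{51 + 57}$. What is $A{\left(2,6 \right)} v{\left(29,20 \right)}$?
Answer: $\frac{1}{270} \approx 0.0037037$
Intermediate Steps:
$v{\left(a,g \right)} = \frac{1}{108}$
$A{\left(z,O \right)} = \frac{O + z}{6 + z + 2 O}$ ($A{\left(z,O \right)} = \frac{O + z}{O + \left(\left(O + z\right) + 6\right)} = \frac{O + z}{O + \left(6 + O + z\right)} = \frac{O + z}{6 + z + 2 O}$)
$A{\left(2,6 \right)} v{\left(29,20 \right)} = \frac{6 + 2}{6 + 2 + 2 \cdot 6} \cdot \frac{1}{108} = \frac{1}{6 + 2 + 12} \cdot 8 \cdot \frac{1}{108} = \frac{1}{20} \cdot 8 \cdot \frac{1}{108} = \frac{2}{5} \cdot \frac{1}{108} = \frac{1}{270}$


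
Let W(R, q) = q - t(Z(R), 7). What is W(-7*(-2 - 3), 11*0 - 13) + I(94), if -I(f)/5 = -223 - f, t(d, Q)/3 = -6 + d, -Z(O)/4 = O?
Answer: 2010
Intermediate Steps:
Z(O) = -4*O
t(d, Q) = -18 + 3*d (t(d, Q) = 3*(-6 + d) = -18 + 3*d)
I(f) = 1115 + 5*f (I(f) = -5*(-223 - f) = 1115 + 5*f)
W(R, q) = 18 + q + 12*R (W(R, q) = q - (-18 + 3*(-4*R)) = q - (-18 - 12*R) = q + (18 + 12*R) = 18 + q + 12*R)
W(-7*(-2 - 3), 11*0 - 13) + I(94) = (18 + (11*0 - 13) + 12*(-7*(-2 - 3))) + (1115 + 5*94) = (18 + (0 - 13) + 12*(-7*(-5))) + (1115 + 470) = (18 - 13 + 12*35) + 1585 = (18 - 13 + 420) + 1585 = 425 + 1585 = 2010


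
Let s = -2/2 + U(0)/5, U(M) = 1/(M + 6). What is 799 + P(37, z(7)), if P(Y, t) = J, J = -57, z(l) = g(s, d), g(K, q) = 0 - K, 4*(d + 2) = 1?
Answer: 742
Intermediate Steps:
d = -7/4 (d = -2 + (1/4)*1 = -2 + 1/4 = -7/4 ≈ -1.7500)
U(M) = 1/(6 + M)
s = -29/30 (s = -2/2 + 1/((6 + 0)*5) = -2*1/2 + (1/5)/6 = -1 + (1/6)*(1/5) = -1 + 1/30 = -29/30 ≈ -0.96667)
g(K, q) = -K
z(l) = 29/30 (z(l) = -1*(-29/30) = 29/30)
P(Y, t) = -57
799 + P(37, z(7)) = 799 - 57 = 742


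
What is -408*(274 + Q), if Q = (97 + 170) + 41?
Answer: -237456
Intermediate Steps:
Q = 308 (Q = 267 + 41 = 308)
-408*(274 + Q) = -408*(274 + 308) = -408*582 = -237456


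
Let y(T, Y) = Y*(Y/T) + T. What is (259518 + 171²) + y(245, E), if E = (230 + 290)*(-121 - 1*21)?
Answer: 1104630316/49 ≈ 2.2543e+7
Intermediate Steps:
E = -73840 (E = 520*(-121 - 21) = 520*(-142) = -73840)
y(T, Y) = T + Y²/T (y(T, Y) = Y²/T + T = T + Y²/T)
(259518 + 171²) + y(245, E) = (259518 + 171²) + (245 + (-73840)²/245) = (259518 + 29241) + (245 + (1/245)*5452345600) = 288759 + (245 + 1090469120/49) = 288759 + 1090481125/49 = 1104630316/49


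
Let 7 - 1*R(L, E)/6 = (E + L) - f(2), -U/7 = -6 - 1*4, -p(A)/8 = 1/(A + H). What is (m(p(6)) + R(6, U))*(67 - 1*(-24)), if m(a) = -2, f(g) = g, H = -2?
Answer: -36764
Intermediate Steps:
p(A) = -8/(-2 + A) (p(A) = -8/(A - 2) = -8/(-2 + A))
U = 70 (U = -7*(-6 - 1*4) = -7*(-6 - 4) = -7*(-10) = 70)
R(L, E) = 54 - 6*E - 6*L (R(L, E) = 42 - 6*((E + L) - 1*2) = 42 - 6*((E + L) - 2) = 42 - 6*(-2 + E + L) = 42 + (12 - 6*E - 6*L) = 54 - 6*E - 6*L)
(m(p(6)) + R(6, U))*(67 - 1*(-24)) = (-2 + (54 - 6*70 - 6*6))*(67 - 1*(-24)) = (-2 + (54 - 420 - 36))*(67 + 24) = (-2 - 402)*91 = -404*91 = -36764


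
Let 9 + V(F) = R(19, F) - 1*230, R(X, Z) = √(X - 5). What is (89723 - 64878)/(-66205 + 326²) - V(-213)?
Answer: 9601814/40071 - √14 ≈ 235.88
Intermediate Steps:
R(X, Z) = √(-5 + X)
V(F) = -239 + √14 (V(F) = -9 + (√(-5 + 19) - 1*230) = -9 + (√14 - 230) = -9 + (-230 + √14) = -239 + √14)
(89723 - 64878)/(-66205 + 326²) - V(-213) = (89723 - 64878)/(-66205 + 326²) - (-239 + √14) = 24845/(-66205 + 106276) + (239 - √14) = 24845/40071 + (239 - √14) = 9601814/40071 - √14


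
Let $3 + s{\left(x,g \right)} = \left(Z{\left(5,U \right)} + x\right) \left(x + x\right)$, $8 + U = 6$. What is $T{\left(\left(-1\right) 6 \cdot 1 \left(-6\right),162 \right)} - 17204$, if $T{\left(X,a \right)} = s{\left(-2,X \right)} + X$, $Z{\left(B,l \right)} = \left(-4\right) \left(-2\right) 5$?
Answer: $-17323$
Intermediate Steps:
$U = -2$ ($U = -8 + 6 = -2$)
$Z{\left(B,l \right)} = 40$ ($Z{\left(B,l \right)} = 8 \cdot 5 = 40$)
$s{\left(x,g \right)} = -3 + 2 x \left(40 + x\right)$ ($s{\left(x,g \right)} = -3 + \left(40 + x\right) \left(x + x\right) = -3 + \left(40 + x\right) 2 x = -3 + 2 x \left(40 + x\right)$)
$T{\left(X,a \right)} = -155 + X$ ($T{\left(X,a \right)} = \left(-3 + 2 \left(-2\right)^{2} + 80 \left(-2\right)\right) + X = \left(-3 + 2 \cdot 4 - 160\right) + X = \left(-3 + 8 - 160\right) + X = -155 + X$)
$T{\left(\left(-1\right) 6 \cdot 1 \left(-6\right),162 \right)} - 17204 = \left(-155 + \left(-1\right) 6 \cdot 1 \left(-6\right)\right) - 17204 = \left(-155 + \left(-6\right) 1 \left(-6\right)\right) - 17204 = \left(-155 - -36\right) - 17204 = \left(-155 + 36\right) - 17204 = -119 - 17204 = -17323$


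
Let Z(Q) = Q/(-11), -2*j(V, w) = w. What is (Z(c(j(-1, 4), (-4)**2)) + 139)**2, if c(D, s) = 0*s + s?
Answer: 2289169/121 ≈ 18919.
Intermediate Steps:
j(V, w) = -w/2
c(D, s) = s (c(D, s) = 0 + s = s)
Z(Q) = -Q/11 (Z(Q) = Q*(-1/11) = -Q/11)
(Z(c(j(-1, 4), (-4)**2)) + 139)**2 = (-1/11*(-4)**2 + 139)**2 = (-1/11*16 + 139)**2 = (-16/11 + 139)**2 = (1513/11)**2 = 2289169/121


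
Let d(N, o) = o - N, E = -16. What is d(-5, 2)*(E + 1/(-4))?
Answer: -455/4 ≈ -113.75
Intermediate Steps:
d(-5, 2)*(E + 1/(-4)) = (2 - 1*(-5))*(-16 + 1/(-4)) = (2 + 5)*(-16 - ¼) = 7*(-65/4) = -455/4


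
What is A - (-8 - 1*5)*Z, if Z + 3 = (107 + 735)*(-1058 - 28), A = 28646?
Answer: -11858749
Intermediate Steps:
Z = -914415 (Z = -3 + (107 + 735)*(-1058 - 28) = -3 + 842*(-1086) = -3 - 914412 = -914415)
A - (-8 - 1*5)*Z = 28646 - (-8 - 1*5)*(-914415) = 28646 - (-8 - 5)*(-914415) = 28646 - (-13)*(-914415) = 28646 - 1*11887395 = 28646 - 11887395 = -11858749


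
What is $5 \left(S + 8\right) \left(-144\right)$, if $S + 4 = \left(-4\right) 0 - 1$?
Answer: $-2160$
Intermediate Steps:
$S = -5$ ($S = -4 - 1 = -5$)
$5 \left(S + 8\right) \left(-144\right) = 5 \left(-5 + 8\right) \left(-144\right) = 5 \cdot 3 \left(-144\right) = 15 \left(-144\right) = -2160$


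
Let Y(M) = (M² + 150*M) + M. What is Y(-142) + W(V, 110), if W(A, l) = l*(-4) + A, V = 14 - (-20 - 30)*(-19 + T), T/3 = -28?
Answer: -6854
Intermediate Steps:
T = -84 (T = 3*(-28) = -84)
Y(M) = M² + 151*M
V = -5136 (V = 14 - (-20 - 30)*(-19 - 84) = 14 - (-50)*(-103) = 14 - 1*5150 = 14 - 5150 = -5136)
W(A, l) = A - 4*l (W(A, l) = -4*l + A = A - 4*l)
Y(-142) + W(V, 110) = -142*(151 - 142) + (-5136 - 4*110) = -142*9 + (-5136 - 440) = -1278 - 5576 = -6854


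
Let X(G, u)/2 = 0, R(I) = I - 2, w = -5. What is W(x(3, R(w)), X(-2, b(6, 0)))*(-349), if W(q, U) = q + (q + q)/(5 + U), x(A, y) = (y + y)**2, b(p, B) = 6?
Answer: -478828/5 ≈ -95766.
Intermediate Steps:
R(I) = -2 + I
x(A, y) = 4*y**2 (x(A, y) = (2*y)**2 = 4*y**2)
X(G, u) = 0 (X(G, u) = 2*0 = 0)
W(q, U) = q + 2*q/(5 + U) (W(q, U) = q + (2*q)/(5 + U) = q + 2*q/(5 + U))
W(x(3, R(w)), X(-2, b(6, 0)))*(-349) = ((4*(-2 - 5)**2)*(7 + 0)/(5 + 0))*(-349) = ((4*(-7)**2)*7/5)*(-349) = ((4*49)*(1/5)*7)*(-349) = (196*(1/5)*7)*(-349) = (1372/5)*(-349) = -478828/5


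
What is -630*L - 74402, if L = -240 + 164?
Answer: -26522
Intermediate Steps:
L = -76
-630*L - 74402 = -630*(-76) - 74402 = 47880 - 74402 = -26522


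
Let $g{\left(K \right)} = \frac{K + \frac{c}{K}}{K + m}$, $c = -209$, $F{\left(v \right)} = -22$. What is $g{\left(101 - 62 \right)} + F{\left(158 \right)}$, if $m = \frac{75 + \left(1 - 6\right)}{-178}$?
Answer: $- \frac{707830}{33501} \approx -21.129$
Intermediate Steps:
$m = - \frac{35}{89}$ ($m = \left(75 - 5\right) \left(- \frac{1}{178}\right) = 70 \left(- \frac{1}{178}\right) = - \frac{35}{89} \approx -0.39326$)
$g{\left(K \right)} = \frac{K - \frac{209}{K}}{- \frac{35}{89} + K}$ ($g{\left(K \right)} = \frac{K - \frac{209}{K}}{K - \frac{35}{89}} = \frac{K - \frac{209}{K}}{- \frac{35}{89} + K}$)
$g{\left(101 - 62 \right)} + F{\left(158 \right)} = \frac{89 \left(-209 + \left(101 - 62\right)^{2}\right)}{\left(101 - 62\right) \left(-35 + 89 \left(101 - 62\right)\right)} - 22 = \frac{89 \left(-209 + 39^{2}\right)}{39 \left(-35 + 89 \cdot 39\right)} - 22 = 89 \cdot \frac{1}{39} \frac{1}{-35 + 3471} \left(-209 + 1521\right) - 22 = 89 \cdot \frac{1}{39} \cdot \frac{1}{3436} \cdot 1312 - 22 = \frac{29192}{33501} - 22 = - \frac{707830}{33501}$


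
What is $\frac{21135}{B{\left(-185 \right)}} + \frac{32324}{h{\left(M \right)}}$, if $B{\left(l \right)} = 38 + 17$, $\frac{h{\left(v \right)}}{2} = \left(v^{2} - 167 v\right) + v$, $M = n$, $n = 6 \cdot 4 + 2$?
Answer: $\frac{7604249}{20020} \approx 379.83$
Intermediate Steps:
$n = 26$ ($n = 24 + 2 = 26$)
$M = 26$
$h{\left(v \right)} = - 332 v + 2 v^{2}$ ($h{\left(v \right)} = 2 \left(\left(v^{2} - 167 v\right) + v\right) = 2 \left(v^{2} - 166 v\right) = - 332 v + 2 v^{2}$)
$B{\left(l \right)} = 55$
$\frac{21135}{B{\left(-185 \right)}} + \frac{32324}{h{\left(M \right)}} = \frac{21135}{55} + \frac{32324}{2 \cdot 26 \left(-166 + 26\right)} = 21135 \cdot \frac{1}{55} + \frac{32324}{2 \cdot 26 \left(-140\right)} = \frac{4227}{11} + \frac{32324}{-7280} = \frac{4227}{11} + 32324 \left(- \frac{1}{7280}\right) = \frac{4227}{11} - \frac{8081}{1820} = \frac{7604249}{20020}$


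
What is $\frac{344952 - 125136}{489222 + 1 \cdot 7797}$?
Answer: $\frac{73272}{165673} \approx 0.44227$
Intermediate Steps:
$\frac{344952 - 125136}{489222 + 1 \cdot 7797} = \frac{219816}{489222 + 7797} = \frac{219816}{497019} = 219816 \cdot \frac{1}{497019} = \frac{73272}{165673}$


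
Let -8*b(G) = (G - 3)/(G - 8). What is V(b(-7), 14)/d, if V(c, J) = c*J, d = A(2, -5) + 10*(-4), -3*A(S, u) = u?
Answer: 7/230 ≈ 0.030435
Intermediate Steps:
A(S, u) = -u/3
b(G) = -(-3 + G)/(8*(-8 + G)) (b(G) = -(G - 3)/(8*(G - 8)) = -(-3 + G)/(8*(-8 + G)))
d = -115/3 (d = -⅓*(-5) + 10*(-4) = 5/3 - 40 = -115/3 ≈ -38.333)
V(c, J) = J*c
V(b(-7), 14)/d = (14*((3 - 1*(-7))/(8*(-8 - 7))))/(-115/3) = (14*((⅛)*(3 + 7)/(-15)))*(-3/115) = (14*((⅛)*(-1/15)*10))*(-3/115) = (14*(-1/12))*(-3/115) = -7/6*(-3/115) = 7/230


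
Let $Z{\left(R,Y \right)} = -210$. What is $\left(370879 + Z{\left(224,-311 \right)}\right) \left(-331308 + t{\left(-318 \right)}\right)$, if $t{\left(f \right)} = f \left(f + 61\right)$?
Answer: $-92512310358$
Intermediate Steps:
$t{\left(f \right)} = f \left(61 + f\right)$
$\left(370879 + Z{\left(224,-311 \right)}\right) \left(-331308 + t{\left(-318 \right)}\right) = \left(370879 - 210\right) \left(-331308 - 318 \left(61 - 318\right)\right) = 370669 \left(-331308 - -81726\right) = 370669 \left(-331308 + 81726\right) = 370669 \left(-249582\right) = -92512310358$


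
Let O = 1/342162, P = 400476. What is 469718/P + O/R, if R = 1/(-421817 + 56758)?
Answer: 605095093/5709486213 ≈ 0.10598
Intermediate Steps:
R = -1/365059 (R = 1/(-365059) = -1/365059 ≈ -2.7393e-6)
O = 1/342162 ≈ 2.9226e-6
469718/P + O/R = 469718/400476 + 1/(342162*(-1/365059)) = 469718*(1/400476) + (1/342162)*(-365059) = 234859/200238 - 365059/342162 = 605095093/5709486213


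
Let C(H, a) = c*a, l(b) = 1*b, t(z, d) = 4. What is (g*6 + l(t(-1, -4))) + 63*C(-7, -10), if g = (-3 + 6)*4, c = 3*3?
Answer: -5594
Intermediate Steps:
c = 9
l(b) = b
g = 12 (g = 3*4 = 12)
C(H, a) = 9*a
(g*6 + l(t(-1, -4))) + 63*C(-7, -10) = (12*6 + 4) + 63*(9*(-10)) = (72 + 4) + 63*(-90) = 76 - 5670 = -5594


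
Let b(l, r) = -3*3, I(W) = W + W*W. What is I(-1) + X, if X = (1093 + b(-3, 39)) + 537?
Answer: 1621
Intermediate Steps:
I(W) = W + W**2
b(l, r) = -9
X = 1621 (X = (1093 - 9) + 537 = 1084 + 537 = 1621)
I(-1) + X = -(1 - 1) + 1621 = -1*0 + 1621 = 0 + 1621 = 1621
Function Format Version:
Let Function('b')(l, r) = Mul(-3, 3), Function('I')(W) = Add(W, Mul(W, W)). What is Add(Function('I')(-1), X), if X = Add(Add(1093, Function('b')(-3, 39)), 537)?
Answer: 1621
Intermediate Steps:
Function('I')(W) = Add(W, Pow(W, 2))
Function('b')(l, r) = -9
X = 1621 (X = Add(Add(1093, -9), 537) = Add(1084, 537) = 1621)
Add(Function('I')(-1), X) = Add(Mul(-1, Add(1, -1)), 1621) = Add(Mul(-1, 0), 1621) = Add(0, 1621) = 1621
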